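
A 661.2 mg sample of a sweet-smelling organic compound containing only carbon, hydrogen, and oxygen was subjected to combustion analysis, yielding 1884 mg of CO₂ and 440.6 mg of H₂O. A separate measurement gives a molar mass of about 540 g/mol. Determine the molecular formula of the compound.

mol C = 1.884 g CO₂ ÷ 44.009 g/mol = 0.042809 mol
mol H = 2 × 0.4406 g H₂O ÷ 18.015 g/mol = 0.048915 mol
mass O = 0.6612 − (0.51418 + 0.049306) = 0.097710 g → mol O = 0.097710 ÷ 15.999 = 0.0061072 mol
Divide by the smallest (0.0061072 mol): C 7.010, H 8.009, O 1.000
Empirical formula: C7H8O
Empirical-formula mass = 108.14 g/mol; 540 ÷ 108.14 ≈ 5, so the molecular formula is C35H40O5.

C35H40O5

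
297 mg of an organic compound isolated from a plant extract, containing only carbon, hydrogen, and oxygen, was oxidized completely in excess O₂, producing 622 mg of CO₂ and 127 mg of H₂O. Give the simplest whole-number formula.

mol C = 0.622 g CO₂ ÷ 44.009 g/mol = 0.01413 mol
mol H = 2 × 0.127 g H₂O ÷ 18.015 g/mol = 0.01410 mol
mass O = 0.297 − (0.1698 + 0.01421) = 0.1130 g → mol O = 0.1130 ÷ 15.999 = 0.007065 mol
Divide by the smallest (0.007065 mol): C 2.001, H 1.996, O 1.000

C2H2O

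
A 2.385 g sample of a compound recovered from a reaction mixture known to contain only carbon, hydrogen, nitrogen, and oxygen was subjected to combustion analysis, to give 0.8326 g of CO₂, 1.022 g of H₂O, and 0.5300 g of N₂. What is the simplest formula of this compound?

mol C = 0.8326 g CO₂ ÷ 44.009 g/mol = 0.018919 mol
mol H = 2 × 1.022 g H₂O ÷ 18.015 g/mol = 0.11346 mol
mol N = 2 × 0.5300 g N₂ ÷ 28.014 g/mol = 0.037838 mol
mass O = 2.385 − (0.22723 + 0.11437 + 0.53000) = 1.5134 g → mol O = 1.5134 ÷ 15.999 = 0.094593 mol
Divide by the smallest (0.018919 mol): C 1.000, H 5.997, N 2.000, O 5.000

CH6N2O5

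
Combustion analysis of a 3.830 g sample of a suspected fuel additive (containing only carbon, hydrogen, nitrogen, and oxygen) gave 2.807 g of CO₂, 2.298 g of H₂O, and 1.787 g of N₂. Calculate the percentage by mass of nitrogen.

mol C = 2.807 g CO₂ ÷ 44.009 g/mol = 0.063782 mol
mol H = 2 × 2.298 g H₂O ÷ 18.015 g/mol = 0.25512 mol
mol N = 2 × 1.787 g N₂ ÷ 28.014 g/mol = 0.12758 mol
mass O = 3.830 − (0.76609 + 0.25716 + 1.7870) = 1.0197 g → mol O = 1.0197 ÷ 15.999 = 0.063738 mol
mass % N = 1.7870 g ÷ 3.830 g × 100%

46.66%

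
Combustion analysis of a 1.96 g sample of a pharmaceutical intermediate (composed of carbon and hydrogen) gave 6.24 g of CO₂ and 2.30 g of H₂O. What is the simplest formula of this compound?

mol C = 6.24 g CO₂ ÷ 44.009 g/mol = 0.1418 mol
mol H = 2 × 2.30 g H₂O ÷ 18.015 g/mol = 0.2553 mol
Divide by the smallest (0.1418 mol): C 1.000, H 1.801
Multiplying each by 5 gives whole numbers: C 5.00, H 9.00

C5H9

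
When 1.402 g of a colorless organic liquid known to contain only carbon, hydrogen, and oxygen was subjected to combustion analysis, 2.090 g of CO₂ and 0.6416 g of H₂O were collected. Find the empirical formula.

mol C = 2.090 g CO₂ ÷ 44.009 g/mol = 0.047490 mol
mol H = 2 × 0.6416 g H₂O ÷ 18.015 g/mol = 0.071230 mol
mass O = 1.402 − (0.57041 + 0.071799) = 0.75979 g → mol O = 0.75979 ÷ 15.999 = 0.047490 mol
Divide by the smallest (0.047490 mol): C 1.000, H 1.500, O 1.000
Multiplying each by 2 gives whole numbers: C 2.00, H 3.00, O 2.00

C2H3O2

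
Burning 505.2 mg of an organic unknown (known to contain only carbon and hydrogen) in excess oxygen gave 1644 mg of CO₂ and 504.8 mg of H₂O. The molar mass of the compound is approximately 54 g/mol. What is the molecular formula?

mol C = 1.644 g CO₂ ÷ 44.009 g/mol = 0.037356 mol
mol H = 2 × 0.5048 g H₂O ÷ 18.015 g/mol = 0.056042 mol
Divide by the smallest (0.037356 mol): C 1.000, H 1.500
Multiplying each by 2 gives whole numbers: C 2.00, H 3.00
Empirical formula: C2H3
Empirical-formula mass = 27.05 g/mol; 54 ÷ 27.05 ≈ 2, so the molecular formula is C4H6.

C4H6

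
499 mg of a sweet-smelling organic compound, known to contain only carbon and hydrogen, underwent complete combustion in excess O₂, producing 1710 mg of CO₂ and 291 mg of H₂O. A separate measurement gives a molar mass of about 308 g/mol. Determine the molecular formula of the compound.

C24H20

mol C = 1.71 g CO₂ ÷ 44.009 g/mol = 0.03886 mol
mol H = 2 × 0.291 g H₂O ÷ 18.015 g/mol = 0.03231 mol
Divide by the smallest (0.03231 mol): C 1.203, H 1.000
Multiplying each by 5 gives whole numbers: C 6.01, H 5.00
Empirical formula: C6H5
Empirical-formula mass = 77.11 g/mol; 308 ÷ 77.11 ≈ 4, so the molecular formula is C24H20.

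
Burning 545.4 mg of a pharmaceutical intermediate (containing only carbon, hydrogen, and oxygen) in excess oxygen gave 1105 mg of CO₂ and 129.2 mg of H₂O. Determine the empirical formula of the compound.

mol C = 1.105 g CO₂ ÷ 44.009 g/mol = 0.025109 mol
mol H = 2 × 0.1292 g H₂O ÷ 18.015 g/mol = 0.014344 mol
mass O = 0.5454 − (0.30158 + 0.014458) = 0.22936 g → mol O = 0.22936 ÷ 15.999 = 0.014336 mol
Divide by the smallest (0.014336 mol): C 1.751, H 1.001, O 1.000
Multiplying each by 4 gives whole numbers: C 7.01, H 4.00, O 4.00

C7H4O4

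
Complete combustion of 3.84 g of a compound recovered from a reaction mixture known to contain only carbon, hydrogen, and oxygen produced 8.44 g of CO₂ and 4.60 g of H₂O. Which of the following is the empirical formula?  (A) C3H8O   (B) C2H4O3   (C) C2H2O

(A) C3H8O

mol C = 8.44 g CO₂ ÷ 44.009 g/mol = 0.1918 mol
mol H = 2 × 4.60 g H₂O ÷ 18.015 g/mol = 0.5107 mol
mass O = 3.84 − (2.303 + 0.5148) = 1.022 g → mol O = 1.022 ÷ 15.999 = 0.06386 mol
Divide by the smallest (0.06386 mol): C 3.003, H 7.996, O 1.000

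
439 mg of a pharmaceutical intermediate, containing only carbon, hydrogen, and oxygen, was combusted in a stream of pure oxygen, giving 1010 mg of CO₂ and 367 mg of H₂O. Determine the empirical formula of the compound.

mol C = 1.01 g CO₂ ÷ 44.009 g/mol = 0.02295 mol
mol H = 2 × 0.367 g H₂O ÷ 18.015 g/mol = 0.04074 mol
mass O = 0.439 − (0.2757 + 0.04107) = 0.1223 g → mol O = 0.1223 ÷ 15.999 = 0.007643 mol
Divide by the smallest (0.007643 mol): C 3.003, H 5.331, O 1.000
Multiplying each by 3 gives whole numbers: C 9.01, H 15.99, O 3.00

C9H16O3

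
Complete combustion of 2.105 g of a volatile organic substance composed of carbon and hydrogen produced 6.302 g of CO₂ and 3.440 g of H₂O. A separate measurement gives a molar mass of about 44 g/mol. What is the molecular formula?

C3H8

mol C = 6.302 g CO₂ ÷ 44.009 g/mol = 0.14320 mol
mol H = 2 × 3.440 g H₂O ÷ 18.015 g/mol = 0.38190 mol
Divide by the smallest (0.14320 mol): C 1.000, H 2.667
Multiplying each by 3 gives whole numbers: C 3.00, H 8.00
Empirical formula: C3H8
Empirical-formula mass = 44.10 g/mol; 44 ÷ 44.10 ≈ 1, so the molecular formula is C3H8.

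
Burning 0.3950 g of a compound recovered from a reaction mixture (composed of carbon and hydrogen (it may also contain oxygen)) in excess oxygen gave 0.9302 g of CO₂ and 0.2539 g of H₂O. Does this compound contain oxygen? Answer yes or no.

yes

mol C = 0.9302 g CO₂ ÷ 44.009 g/mol = 0.021137 mol
mol H = 2 × 0.2539 g H₂O ÷ 18.015 g/mol = 0.028188 mol
C and H account for only 0.28228 g of the 0.3950 g sample; the remaining 0.11272 g must be oxygen.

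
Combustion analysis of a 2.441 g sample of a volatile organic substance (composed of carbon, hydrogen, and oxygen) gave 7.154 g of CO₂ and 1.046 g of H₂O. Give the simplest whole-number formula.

mol C = 7.154 g CO₂ ÷ 44.009 g/mol = 0.16256 mol
mol H = 2 × 1.046 g H₂O ÷ 18.015 g/mol = 0.11613 mol
mass O = 2.441 − (1.9525 + 0.11705) = 0.37147 g → mol O = 0.37147 ÷ 15.999 = 0.023218 mol
Divide by the smallest (0.023218 mol): C 7.001, H 5.002, O 1.000

C7H5O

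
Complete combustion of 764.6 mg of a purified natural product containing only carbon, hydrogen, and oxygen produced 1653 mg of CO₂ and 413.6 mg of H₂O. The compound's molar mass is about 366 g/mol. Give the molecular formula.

C18H22O8

mol C = 1.653 g CO₂ ÷ 44.009 g/mol = 0.037560 mol
mol H = 2 × 0.4136 g H₂O ÷ 18.015 g/mol = 0.045917 mol
mass O = 0.7646 − (0.45114 + 0.046285) = 0.26718 g → mol O = 0.26718 ÷ 15.999 = 0.016700 mol
Divide by the smallest (0.016700 mol): C 2.249, H 2.750, O 1.000
Multiplying each by 4 gives whole numbers: C 9.00, H 11.00, O 4.00
Empirical formula: C9H11O4
Empirical-formula mass = 183.18 g/mol; 366 ÷ 183.18 ≈ 2, so the molecular formula is C18H22O8.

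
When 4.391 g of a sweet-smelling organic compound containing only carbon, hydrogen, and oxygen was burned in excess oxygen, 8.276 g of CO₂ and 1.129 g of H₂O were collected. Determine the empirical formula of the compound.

C3H2O2

mol C = 8.276 g CO₂ ÷ 44.009 g/mol = 0.18805 mol
mol H = 2 × 1.129 g H₂O ÷ 18.015 g/mol = 0.12534 mol
mass O = 4.391 − (2.2587 + 0.12634) = 2.0060 g → mol O = 2.0060 ÷ 15.999 = 0.12538 mol
Divide by the smallest (0.12534 mol): C 1.500, H 1.000, O 1.000
Multiplying each by 2 gives whole numbers: C 3.00, H 2.00, O 2.00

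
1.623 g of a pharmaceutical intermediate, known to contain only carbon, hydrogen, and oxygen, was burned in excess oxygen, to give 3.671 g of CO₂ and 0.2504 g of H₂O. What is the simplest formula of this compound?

C9H3O4

mol C = 3.671 g CO₂ ÷ 44.009 g/mol = 0.083415 mol
mol H = 2 × 0.2504 g H₂O ÷ 18.015 g/mol = 0.027799 mol
mass O = 1.623 − (1.0019 + 0.028021) = 0.59308 g → mol O = 0.59308 ÷ 15.999 = 0.037070 mol
Divide by the smallest (0.027799 mol): C 3.001, H 1.000, O 1.334
Multiplying each by 3 gives whole numbers: C 9.00, H 3.00, O 4.00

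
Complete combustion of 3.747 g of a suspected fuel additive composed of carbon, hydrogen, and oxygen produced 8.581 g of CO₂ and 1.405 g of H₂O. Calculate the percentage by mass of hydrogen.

mol C = 8.581 g CO₂ ÷ 44.009 g/mol = 0.19498 mol
mol H = 2 × 1.405 g H₂O ÷ 18.015 g/mol = 0.15598 mol
mass O = 3.747 − (2.3419 + 0.15723) = 1.2478 g → mol O = 1.2478 ÷ 15.999 = 0.077994 mol
mass % H = 0.15723 g ÷ 3.747 g × 100%

4.20%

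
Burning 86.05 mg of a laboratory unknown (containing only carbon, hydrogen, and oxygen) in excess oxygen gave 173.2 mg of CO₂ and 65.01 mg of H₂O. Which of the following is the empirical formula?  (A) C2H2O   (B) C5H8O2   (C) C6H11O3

mol C = 0.1732 g CO₂ ÷ 44.009 g/mol = 0.0039356 mol
mol H = 2 × 0.06501 g H₂O ÷ 18.015 g/mol = 0.0072173 mol
mass O = 0.08605 − (0.047270 + 0.0072751) = 0.031505 g → mol O = 0.031505 ÷ 15.999 = 0.0019692 mol
Divide by the smallest (0.0019692 mol): C 1.999, H 3.665, O 1.000
Multiplying each by 3 gives whole numbers: C 6.00, H 11.00, O 3.00

(C) C6H11O3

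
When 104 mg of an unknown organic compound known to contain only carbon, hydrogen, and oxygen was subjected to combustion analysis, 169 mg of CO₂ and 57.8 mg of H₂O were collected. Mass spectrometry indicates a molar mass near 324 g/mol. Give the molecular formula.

mol C = 0.169 g CO₂ ÷ 44.009 g/mol = 0.003840 mol
mol H = 2 × 0.0578 g H₂O ÷ 18.015 g/mol = 0.006417 mol
mass O = 0.104 − (0.04612 + 0.006468) = 0.05141 g → mol O = 0.05141 ÷ 15.999 = 0.003213 mol
Divide by the smallest (0.003213 mol): C 1.195, H 1.997, O 1.000
Multiplying each by 5 gives whole numbers: C 5.98, H 9.99, O 5.00
Empirical formula: C6H10O5
Empirical-formula mass = 162.14 g/mol; 324 ÷ 162.14 ≈ 2, so the molecular formula is C12H20O10.

C12H20O10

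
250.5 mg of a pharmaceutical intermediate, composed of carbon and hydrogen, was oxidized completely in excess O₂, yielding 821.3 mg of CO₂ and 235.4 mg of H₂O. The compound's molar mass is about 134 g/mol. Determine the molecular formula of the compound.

C10H14

mol C = 0.8213 g CO₂ ÷ 44.009 g/mol = 0.018662 mol
mol H = 2 × 0.2354 g H₂O ÷ 18.015 g/mol = 0.026134 mol
Divide by the smallest (0.018662 mol): C 1.000, H 1.400
Multiplying each by 5 gives whole numbers: C 5.00, H 7.00
Empirical formula: C5H7
Empirical-formula mass = 67.11 g/mol; 134 ÷ 67.11 ≈ 2, so the molecular formula is C10H14.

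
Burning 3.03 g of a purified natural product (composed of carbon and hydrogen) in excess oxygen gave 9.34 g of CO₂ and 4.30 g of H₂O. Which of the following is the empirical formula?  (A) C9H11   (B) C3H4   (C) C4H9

mol C = 9.34 g CO₂ ÷ 44.009 g/mol = 0.2122 mol
mol H = 2 × 4.30 g H₂O ÷ 18.015 g/mol = 0.4774 mol
Divide by the smallest (0.2122 mol): C 1.000, H 2.249
Multiplying each by 4 gives whole numbers: C 4.00, H 9.00

(C) C4H9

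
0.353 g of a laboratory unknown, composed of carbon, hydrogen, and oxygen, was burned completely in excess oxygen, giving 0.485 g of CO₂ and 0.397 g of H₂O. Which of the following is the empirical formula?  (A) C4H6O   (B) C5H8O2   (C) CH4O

mol C = 0.485 g CO₂ ÷ 44.009 g/mol = 0.01102 mol
mol H = 2 × 0.397 g H₂O ÷ 18.015 g/mol = 0.04407 mol
mass O = 0.353 − (0.1324 + 0.04443) = 0.1762 g → mol O = 0.1762 ÷ 15.999 = 0.01101 mol
Divide by the smallest (0.01101 mol): C 1.001, H 4.002, O 1.000

(C) CH4O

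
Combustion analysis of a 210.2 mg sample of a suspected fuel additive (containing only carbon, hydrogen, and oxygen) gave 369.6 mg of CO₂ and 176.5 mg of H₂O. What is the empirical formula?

C3H7O2

mol C = 0.3696 g CO₂ ÷ 44.009 g/mol = 0.0083983 mol
mol H = 2 × 0.1765 g H₂O ÷ 18.015 g/mol = 0.019595 mol
mass O = 0.2102 − (0.10087 + 0.019752) = 0.089577 g → mol O = 0.089577 ÷ 15.999 = 0.0055989 mol
Divide by the smallest (0.0055989 mol): C 1.500, H 3.500, O 1.000
Multiplying each by 2 gives whole numbers: C 3.00, H 7.00, O 2.00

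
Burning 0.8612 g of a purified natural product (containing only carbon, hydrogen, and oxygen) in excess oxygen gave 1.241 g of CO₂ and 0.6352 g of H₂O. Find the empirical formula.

C2H5O2

mol C = 1.241 g CO₂ ÷ 44.009 g/mol = 0.028199 mol
mol H = 2 × 0.6352 g H₂O ÷ 18.015 g/mol = 0.070519 mol
mass O = 0.8612 − (0.33870 + 0.071083) = 0.45142 g → mol O = 0.45142 ÷ 15.999 = 0.028216 mol
Divide by the smallest (0.028199 mol): C 1.000, H 2.501, O 1.001
Multiplying each by 2 gives whole numbers: C 2.00, H 5.00, O 2.00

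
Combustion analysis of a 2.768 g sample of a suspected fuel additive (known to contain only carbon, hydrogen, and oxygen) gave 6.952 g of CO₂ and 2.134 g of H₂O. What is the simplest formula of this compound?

C4H6O

mol C = 6.952 g CO₂ ÷ 44.009 g/mol = 0.15797 mol
mol H = 2 × 2.134 g H₂O ÷ 18.015 g/mol = 0.23691 mol
mass O = 2.768 − (1.8973 + 0.23881) = 0.63184 g → mol O = 0.63184 ÷ 15.999 = 0.039493 mol
Divide by the smallest (0.039493 mol): C 4.000, H 5.999, O 1.000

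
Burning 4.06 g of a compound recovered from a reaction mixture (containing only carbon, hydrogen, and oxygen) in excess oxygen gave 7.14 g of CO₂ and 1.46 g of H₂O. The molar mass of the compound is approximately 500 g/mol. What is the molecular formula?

mol C = 7.14 g CO₂ ÷ 44.009 g/mol = 0.1622 mol
mol H = 2 × 1.46 g H₂O ÷ 18.015 g/mol = 0.1621 mol
mass O = 4.06 − (1.949 + 0.1634) = 1.948 g → mol O = 1.948 ÷ 15.999 = 0.1218 mol
Divide by the smallest (0.1218 mol): C 1.333, H 1.331, O 1.000
Multiplying each by 3 gives whole numbers: C 4.00, H 3.99, O 3.00
Empirical formula: C4H4O3
Empirical-formula mass = 100.07 g/mol; 500 ÷ 100.07 ≈ 5, so the molecular formula is C20H20O15.

C20H20O15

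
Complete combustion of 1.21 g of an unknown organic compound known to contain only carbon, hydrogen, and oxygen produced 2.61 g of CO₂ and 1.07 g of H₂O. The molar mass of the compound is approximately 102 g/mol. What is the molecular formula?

mol C = 2.61 g CO₂ ÷ 44.009 g/mol = 0.05931 mol
mol H = 2 × 1.07 g H₂O ÷ 18.015 g/mol = 0.1188 mol
mass O = 1.21 − (0.7123 + 0.1197) = 0.3779 g → mol O = 0.3779 ÷ 15.999 = 0.02362 mol
Divide by the smallest (0.02362 mol): C 2.511, H 5.029, O 1.000
Multiplying each by 2 gives whole numbers: C 5.02, H 10.06, O 2.00
Empirical formula: C5H10O2
Empirical-formula mass = 102.13 g/mol; 102 ÷ 102.13 ≈ 1, so the molecular formula is C5H10O2.

C5H10O2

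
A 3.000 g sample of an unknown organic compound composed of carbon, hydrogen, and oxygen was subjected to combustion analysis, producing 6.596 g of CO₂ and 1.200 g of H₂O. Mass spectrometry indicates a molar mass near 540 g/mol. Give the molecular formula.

mol C = 6.596 g CO₂ ÷ 44.009 g/mol = 0.14988 mol
mol H = 2 × 1.200 g H₂O ÷ 18.015 g/mol = 0.13322 mol
mass O = 3.000 − (1.8002 + 0.13429) = 1.0655 g → mol O = 1.0655 ÷ 15.999 = 0.066599 mol
Divide by the smallest (0.066599 mol): C 2.250, H 2.000, O 1.000
Multiplying each by 4 gives whole numbers: C 9.00, H 8.00, O 4.00
Empirical formula: C9H8O4
Empirical-formula mass = 180.16 g/mol; 540 ÷ 180.16 ≈ 3, so the molecular formula is C27H24O12.

C27H24O12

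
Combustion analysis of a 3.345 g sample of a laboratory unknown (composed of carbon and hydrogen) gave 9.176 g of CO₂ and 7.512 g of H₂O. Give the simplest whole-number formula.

CH4

mol C = 9.176 g CO₂ ÷ 44.009 g/mol = 0.20850 mol
mol H = 2 × 7.512 g H₂O ÷ 18.015 g/mol = 0.83397 mol
Divide by the smallest (0.20850 mol): C 1.000, H 4.000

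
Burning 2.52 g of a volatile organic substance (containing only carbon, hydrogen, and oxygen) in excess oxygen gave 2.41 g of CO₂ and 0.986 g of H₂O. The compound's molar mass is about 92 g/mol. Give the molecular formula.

C2H4O4

mol C = 2.41 g CO₂ ÷ 44.009 g/mol = 0.05476 mol
mol H = 2 × 0.986 g H₂O ÷ 18.015 g/mol = 0.1095 mol
mass O = 2.52 − (0.6577 + 0.1103) = 1.752 g → mol O = 1.752 ÷ 15.999 = 0.1095 mol
Divide by the smallest (0.05476 mol): C 1.000, H 1.999, O 2.000
Empirical formula: CH2O2
Empirical-formula mass = 46.02 g/mol; 92 ÷ 46.02 ≈ 2, so the molecular formula is C2H4O4.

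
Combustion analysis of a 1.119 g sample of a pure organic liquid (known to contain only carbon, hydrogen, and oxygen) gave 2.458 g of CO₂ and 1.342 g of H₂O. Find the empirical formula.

mol C = 2.458 g CO₂ ÷ 44.009 g/mol = 0.055852 mol
mol H = 2 × 1.342 g H₂O ÷ 18.015 g/mol = 0.14899 mol
mass O = 1.119 − (0.67084 + 0.15018) = 0.29798 g → mol O = 0.29798 ÷ 15.999 = 0.018625 mol
Divide by the smallest (0.018625 mol): C 2.999, H 7.999, O 1.000

C3H8O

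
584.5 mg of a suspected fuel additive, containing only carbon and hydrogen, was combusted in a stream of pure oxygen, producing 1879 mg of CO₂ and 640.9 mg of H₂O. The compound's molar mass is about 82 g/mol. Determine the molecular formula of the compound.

mol C = 1.879 g CO₂ ÷ 44.009 g/mol = 0.042696 mol
mol H = 2 × 0.6409 g H₂O ÷ 18.015 g/mol = 0.071152 mol
Divide by the smallest (0.042696 mol): C 1.000, H 1.666
Multiplying each by 3 gives whole numbers: C 3.00, H 5.00
Empirical formula: C3H5
Empirical-formula mass = 41.07 g/mol; 82 ÷ 41.07 ≈ 2, so the molecular formula is C6H10.

C6H10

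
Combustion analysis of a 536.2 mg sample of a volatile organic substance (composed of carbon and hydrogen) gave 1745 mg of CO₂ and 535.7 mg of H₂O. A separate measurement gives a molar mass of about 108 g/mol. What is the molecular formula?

mol C = 1.745 g CO₂ ÷ 44.009 g/mol = 0.039651 mol
mol H = 2 × 0.5357 g H₂O ÷ 18.015 g/mol = 0.059473 mol
Divide by the smallest (0.039651 mol): C 1.000, H 1.500
Multiplying each by 2 gives whole numbers: C 2.00, H 3.00
Empirical formula: C2H3
Empirical-formula mass = 27.05 g/mol; 108 ÷ 27.05 ≈ 4, so the molecular formula is C8H12.

C8H12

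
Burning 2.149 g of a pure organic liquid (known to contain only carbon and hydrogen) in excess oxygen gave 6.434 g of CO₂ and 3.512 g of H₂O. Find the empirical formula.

mol C = 6.434 g CO₂ ÷ 44.009 g/mol = 0.14620 mol
mol H = 2 × 3.512 g H₂O ÷ 18.015 g/mol = 0.38990 mol
Divide by the smallest (0.14620 mol): C 1.000, H 2.667
Multiplying each by 3 gives whole numbers: C 3.00, H 8.00

C3H8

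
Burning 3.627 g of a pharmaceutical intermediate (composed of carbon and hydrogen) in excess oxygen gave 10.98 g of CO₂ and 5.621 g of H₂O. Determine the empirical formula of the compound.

C2H5

mol C = 10.98 g CO₂ ÷ 44.009 g/mol = 0.24949 mol
mol H = 2 × 5.621 g H₂O ÷ 18.015 g/mol = 0.62404 mol
Divide by the smallest (0.24949 mol): C 1.000, H 2.501
Multiplying each by 2 gives whole numbers: C 2.00, H 5.00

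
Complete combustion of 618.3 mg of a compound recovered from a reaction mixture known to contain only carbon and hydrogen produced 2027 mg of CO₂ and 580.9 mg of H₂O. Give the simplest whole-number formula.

mol C = 2.027 g CO₂ ÷ 44.009 g/mol = 0.046059 mol
mol H = 2 × 0.5809 g H₂O ÷ 18.015 g/mol = 0.064491 mol
Divide by the smallest (0.046059 mol): C 1.000, H 1.400
Multiplying each by 5 gives whole numbers: C 5.00, H 7.00

C5H7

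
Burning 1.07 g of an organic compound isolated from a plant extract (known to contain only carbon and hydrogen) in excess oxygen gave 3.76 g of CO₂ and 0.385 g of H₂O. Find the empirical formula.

mol C = 3.76 g CO₂ ÷ 44.009 g/mol = 0.08544 mol
mol H = 2 × 0.385 g H₂O ÷ 18.015 g/mol = 0.04274 mol
Divide by the smallest (0.04274 mol): C 1.999, H 1.000

C2H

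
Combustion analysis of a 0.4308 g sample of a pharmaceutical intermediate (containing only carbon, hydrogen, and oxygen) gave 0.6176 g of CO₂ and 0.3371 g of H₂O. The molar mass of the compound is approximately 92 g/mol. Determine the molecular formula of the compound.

mol C = 0.6176 g CO₂ ÷ 44.009 g/mol = 0.014033 mol
mol H = 2 × 0.3371 g H₂O ÷ 18.015 g/mol = 0.037424 mol
mass O = 0.4308 − (0.16856 + 0.037724) = 0.22452 g → mol O = 0.22452 ÷ 15.999 = 0.014033 mol
Divide by the smallest (0.014033 mol): C 1.000, H 2.667, O 1.000
Multiplying each by 3 gives whole numbers: C 3.00, H 8.00, O 3.00
Empirical formula: C3H8O3
Empirical-formula mass = 92.09 g/mol; 92 ÷ 92.09 ≈ 1, so the molecular formula is C3H8O3.

C3H8O3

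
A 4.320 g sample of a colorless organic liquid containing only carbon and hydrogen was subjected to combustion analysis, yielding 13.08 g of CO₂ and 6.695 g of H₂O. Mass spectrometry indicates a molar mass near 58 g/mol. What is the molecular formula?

mol C = 13.08 g CO₂ ÷ 44.009 g/mol = 0.29721 mol
mol H = 2 × 6.695 g H₂O ÷ 18.015 g/mol = 0.74327 mol
Divide by the smallest (0.29721 mol): C 1.000, H 2.501
Multiplying each by 2 gives whole numbers: C 2.00, H 5.00
Empirical formula: C2H5
Empirical-formula mass = 29.06 g/mol; 58 ÷ 29.06 ≈ 2, so the molecular formula is C4H10.

C4H10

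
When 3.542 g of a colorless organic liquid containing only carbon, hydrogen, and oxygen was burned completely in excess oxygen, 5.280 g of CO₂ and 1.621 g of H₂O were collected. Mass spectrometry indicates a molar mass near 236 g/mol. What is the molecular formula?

mol C = 5.280 g CO₂ ÷ 44.009 g/mol = 0.11998 mol
mol H = 2 × 1.621 g H₂O ÷ 18.015 g/mol = 0.17996 mol
mass O = 3.542 − (1.4410 + 0.18140) = 1.9196 g → mol O = 1.9196 ÷ 15.999 = 0.11998 mol
Divide by the smallest (0.11998 mol): C 1.000, H 1.500, O 1.000
Multiplying each by 2 gives whole numbers: C 2.00, H 3.00, O 2.00
Empirical formula: C2H3O2
Empirical-formula mass = 59.04 g/mol; 236 ÷ 59.04 ≈ 4, so the molecular formula is C8H12O8.

C8H12O8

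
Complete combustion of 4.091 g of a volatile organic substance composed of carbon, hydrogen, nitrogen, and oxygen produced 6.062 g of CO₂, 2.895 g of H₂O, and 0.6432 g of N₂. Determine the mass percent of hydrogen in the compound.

mol C = 6.062 g CO₂ ÷ 44.009 g/mol = 0.13774 mol
mol H = 2 × 2.895 g H₂O ÷ 18.015 g/mol = 0.32140 mol
mol N = 2 × 0.6432 g N₂ ÷ 28.014 g/mol = 0.045920 mol
mass O = 4.091 − (1.6544 + 0.32397 + 0.64320) = 1.4694 g → mol O = 1.4694 ÷ 15.999 = 0.091842 mol
mass % H = 0.32397 g ÷ 4.091 g × 100%

7.92%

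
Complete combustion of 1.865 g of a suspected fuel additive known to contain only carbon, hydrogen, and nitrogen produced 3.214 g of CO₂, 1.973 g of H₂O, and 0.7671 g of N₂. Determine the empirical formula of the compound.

C4H12N3

mol C = 3.214 g CO₂ ÷ 44.009 g/mol = 0.073031 mol
mol H = 2 × 1.973 g H₂O ÷ 18.015 g/mol = 0.21904 mol
mol N = 2 × 0.7671 g N₂ ÷ 28.014 g/mol = 0.054765 mol
Divide by the smallest (0.054765 mol): C 1.334, H 4.000, N 1.000
Multiplying each by 3 gives whole numbers: C 4.00, H 12.00, N 3.00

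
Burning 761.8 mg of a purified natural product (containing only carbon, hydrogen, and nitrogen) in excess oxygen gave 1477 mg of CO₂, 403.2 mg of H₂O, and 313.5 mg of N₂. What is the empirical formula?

mol C = 1.477 g CO₂ ÷ 44.009 g/mol = 0.033561 mol
mol H = 2 × 0.4032 g H₂O ÷ 18.015 g/mol = 0.044763 mol
mol N = 2 × 0.3135 g N₂ ÷ 28.014 g/mol = 0.022382 mol
Divide by the smallest (0.022382 mol): C 1.500, H 2.000, N 1.000
Multiplying each by 2 gives whole numbers: C 3.00, H 4.00, N 2.00

C3H4N2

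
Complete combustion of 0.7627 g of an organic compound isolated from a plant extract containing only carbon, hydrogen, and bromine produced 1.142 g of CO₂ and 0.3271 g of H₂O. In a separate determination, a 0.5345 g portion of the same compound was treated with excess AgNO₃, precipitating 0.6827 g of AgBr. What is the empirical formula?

mol C = 1.142 g CO₂ ÷ 44.009 g/mol = 0.025949 mol
mol H = 2 × 0.3271 g H₂O ÷ 18.015 g/mol = 0.036314 mol
From the AgBr data: mol Br per gram of compound = (0.6827 ÷ 187.772) ÷ 0.5345 = 0.0068022 mol/g, so in the 0.7627 g combustion sample mol Br = 0.0051881 mol
Divide by the smallest (0.0051881 mol): C 5.002, H 7.000, Br 1.000

C5H7Br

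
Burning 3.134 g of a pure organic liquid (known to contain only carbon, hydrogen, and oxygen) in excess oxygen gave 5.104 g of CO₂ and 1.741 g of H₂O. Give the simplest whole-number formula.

mol C = 5.104 g CO₂ ÷ 44.009 g/mol = 0.11598 mol
mol H = 2 × 1.741 g H₂O ÷ 18.015 g/mol = 0.19328 mol
mass O = 3.134 − (1.3930 + 0.19483) = 1.5462 g → mol O = 1.5462 ÷ 15.999 = 0.096642 mol
Divide by the smallest (0.096642 mol): C 1.200, H 2.000, O 1.000
Multiplying each by 5 gives whole numbers: C 6.00, H 10.00, O 5.00

C6H10O5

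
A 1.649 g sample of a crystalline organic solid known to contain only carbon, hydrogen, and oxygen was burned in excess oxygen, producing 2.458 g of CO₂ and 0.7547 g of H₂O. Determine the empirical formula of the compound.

mol C = 2.458 g CO₂ ÷ 44.009 g/mol = 0.055852 mol
mol H = 2 × 0.7547 g H₂O ÷ 18.015 g/mol = 0.083786 mol
mass O = 1.649 − (0.67084 + 0.084456) = 0.89370 g → mol O = 0.89370 ÷ 15.999 = 0.055860 mol
Divide by the smallest (0.055852 mol): C 1.000, H 1.500, O 1.000
Multiplying each by 2 gives whole numbers: C 2.00, H 3.00, O 2.00

C2H3O2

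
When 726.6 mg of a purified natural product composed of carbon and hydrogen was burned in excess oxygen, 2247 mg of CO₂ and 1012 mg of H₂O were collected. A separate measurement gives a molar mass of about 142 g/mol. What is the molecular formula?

mol C = 2.247 g CO₂ ÷ 44.009 g/mol = 0.051058 mol
mol H = 2 × 1.012 g H₂O ÷ 18.015 g/mol = 0.11235 mol
Divide by the smallest (0.051058 mol): C 1.000, H 2.200
Multiplying each by 5 gives whole numbers: C 5.00, H 11.00
Empirical formula: C5H11
Empirical-formula mass = 71.14 g/mol; 142 ÷ 71.14 ≈ 2, so the molecular formula is C10H22.

C10H22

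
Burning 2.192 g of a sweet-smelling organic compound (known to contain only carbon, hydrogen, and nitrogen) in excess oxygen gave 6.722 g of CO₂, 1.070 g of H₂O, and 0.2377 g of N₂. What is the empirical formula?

mol C = 6.722 g CO₂ ÷ 44.009 g/mol = 0.15274 mol
mol H = 2 × 1.070 g H₂O ÷ 18.015 g/mol = 0.11879 mol
mol N = 2 × 0.2377 g N₂ ÷ 28.014 g/mol = 0.016970 mol
Divide by the smallest (0.016970 mol): C 9.001, H 7.000, N 1.000

C9H7N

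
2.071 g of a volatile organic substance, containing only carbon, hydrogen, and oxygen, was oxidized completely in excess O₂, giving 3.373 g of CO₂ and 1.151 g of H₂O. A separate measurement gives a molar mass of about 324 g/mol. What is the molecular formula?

mol C = 3.373 g CO₂ ÷ 44.009 g/mol = 0.076643 mol
mol H = 2 × 1.151 g H₂O ÷ 18.015 g/mol = 0.12778 mol
mass O = 2.071 − (0.92056 + 0.12880) = 1.0216 g → mol O = 1.0216 ÷ 15.999 = 0.063856 mol
Divide by the smallest (0.063856 mol): C 1.200, H 2.001, O 1.000
Multiplying each by 5 gives whole numbers: C 6.00, H 10.01, O 5.00
Empirical formula: C6H10O5
Empirical-formula mass = 162.14 g/mol; 324 ÷ 162.14 ≈ 2, so the molecular formula is C12H20O10.

C12H20O10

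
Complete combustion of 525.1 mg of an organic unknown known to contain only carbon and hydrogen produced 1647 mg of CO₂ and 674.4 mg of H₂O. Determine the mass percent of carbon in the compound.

mol C = 1.647 g CO₂ ÷ 44.009 g/mol = 0.037424 mol
mol H = 2 × 0.6744 g H₂O ÷ 18.015 g/mol = 0.074871 mol
mass % C = 0.44950 g ÷ 0.5251 g × 100%

85.60%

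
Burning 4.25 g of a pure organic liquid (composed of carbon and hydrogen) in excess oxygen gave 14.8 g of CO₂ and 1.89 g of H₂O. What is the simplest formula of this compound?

C8H5

mol C = 14.8 g CO₂ ÷ 44.009 g/mol = 0.3363 mol
mol H = 2 × 1.89 g H₂O ÷ 18.015 g/mol = 0.2098 mol
Divide by the smallest (0.2098 mol): C 1.603, H 1.000
Multiplying each by 5 gives whole numbers: C 8.01, H 5.00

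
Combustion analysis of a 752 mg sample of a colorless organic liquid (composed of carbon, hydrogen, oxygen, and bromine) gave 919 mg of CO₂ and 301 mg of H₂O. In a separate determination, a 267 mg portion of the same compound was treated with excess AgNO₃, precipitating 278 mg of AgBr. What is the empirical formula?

C5H8BrO2

mol C = 0.919 g CO₂ ÷ 44.009 g/mol = 0.02088 mol
mol H = 2 × 0.301 g H₂O ÷ 18.015 g/mol = 0.03342 mol
From the AgBr data: mol Br per gram of compound = (0.278 ÷ 187.772) ÷ 0.267 = 0.005545 mol/g, so in the 0.752 g combustion sample mol Br = 0.004170 mol
mass O = 0.752 − (0.2508 + 0.03368 + 0.3332) = 0.1343 g → mol O = 0.1343 ÷ 15.999 = 0.008395 mol
Divide by the smallest (0.004170 mol): C 5.008, H 8.014, Br 1.000, O 2.013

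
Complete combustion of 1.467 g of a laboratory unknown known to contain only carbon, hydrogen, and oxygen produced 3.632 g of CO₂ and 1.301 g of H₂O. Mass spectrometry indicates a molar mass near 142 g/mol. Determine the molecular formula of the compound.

mol C = 3.632 g CO₂ ÷ 44.009 g/mol = 0.082529 mol
mol H = 2 × 1.301 g H₂O ÷ 18.015 g/mol = 0.14444 mol
mass O = 1.467 − (0.99125 + 0.14559) = 0.33016 g → mol O = 0.33016 ÷ 15.999 = 0.020636 mol
Divide by the smallest (0.020636 mol): C 3.999, H 6.999, O 1.000
Empirical formula: C4H7O
Empirical-formula mass = 71.10 g/mol; 142 ÷ 71.10 ≈ 2, so the molecular formula is C8H14O2.

C8H14O2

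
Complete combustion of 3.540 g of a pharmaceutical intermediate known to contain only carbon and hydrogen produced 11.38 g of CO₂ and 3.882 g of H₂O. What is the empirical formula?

C3H5

mol C = 11.38 g CO₂ ÷ 44.009 g/mol = 0.25858 mol
mol H = 2 × 3.882 g H₂O ÷ 18.015 g/mol = 0.43097 mol
Divide by the smallest (0.25858 mol): C 1.000, H 1.667
Multiplying each by 3 gives whole numbers: C 3.00, H 5.00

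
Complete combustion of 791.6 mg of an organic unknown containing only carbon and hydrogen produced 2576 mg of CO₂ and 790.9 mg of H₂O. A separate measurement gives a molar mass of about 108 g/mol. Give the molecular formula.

C8H12

mol C = 2.576 g CO₂ ÷ 44.009 g/mol = 0.058533 mol
mol H = 2 × 0.7909 g H₂O ÷ 18.015 g/mol = 0.087805 mol
Divide by the smallest (0.058533 mol): C 1.000, H 1.500
Multiplying each by 2 gives whole numbers: C 2.00, H 3.00
Empirical formula: C2H3
Empirical-formula mass = 27.05 g/mol; 108 ÷ 27.05 ≈ 4, so the molecular formula is C8H12.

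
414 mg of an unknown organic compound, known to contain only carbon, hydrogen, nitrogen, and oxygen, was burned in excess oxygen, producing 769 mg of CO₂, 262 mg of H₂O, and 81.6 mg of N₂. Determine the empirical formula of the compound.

mol C = 0.769 g CO₂ ÷ 44.009 g/mol = 0.01747 mol
mol H = 2 × 0.262 g H₂O ÷ 18.015 g/mol = 0.02909 mol
mol N = 2 × 0.0816 g N₂ ÷ 28.014 g/mol = 0.005826 mol
mass O = 0.414 − (0.2099 + 0.02932 + 0.08160) = 0.09320 g → mol O = 0.09320 ÷ 15.999 = 0.005826 mol
Divide by the smallest (0.005826 mol): C 2.999, H 4.993, N 1.000, O 1.000

C3H5NO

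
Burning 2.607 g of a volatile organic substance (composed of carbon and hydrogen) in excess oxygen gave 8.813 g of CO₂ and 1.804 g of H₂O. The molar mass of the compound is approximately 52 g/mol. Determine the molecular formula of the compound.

mol C = 8.813 g CO₂ ÷ 44.009 g/mol = 0.20025 mol
mol H = 2 × 1.804 g H₂O ÷ 18.015 g/mol = 0.20028 mol
Divide by the smallest (0.20025 mol): C 1.000, H 1.000
Empirical formula: CH
Empirical-formula mass = 13.02 g/mol; 52 ÷ 13.02 ≈ 4, so the molecular formula is C4H4.

C4H4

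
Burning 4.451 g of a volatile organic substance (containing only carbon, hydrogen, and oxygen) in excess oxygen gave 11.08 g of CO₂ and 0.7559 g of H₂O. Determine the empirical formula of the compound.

C3HO

mol C = 11.08 g CO₂ ÷ 44.009 g/mol = 0.25177 mol
mol H = 2 × 0.7559 g H₂O ÷ 18.015 g/mol = 0.083919 mol
mass O = 4.451 − (3.0240 + 0.084590) = 1.3424 g → mol O = 1.3424 ÷ 15.999 = 0.083908 mol
Divide by the smallest (0.083908 mol): C 3.001, H 1.000, O 1.000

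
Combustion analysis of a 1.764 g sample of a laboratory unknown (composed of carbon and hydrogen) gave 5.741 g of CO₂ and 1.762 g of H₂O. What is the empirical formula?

mol C = 5.741 g CO₂ ÷ 44.009 g/mol = 0.13045 mol
mol H = 2 × 1.762 g H₂O ÷ 18.015 g/mol = 0.19561 mol
Divide by the smallest (0.13045 mol): C 1.000, H 1.500
Multiplying each by 2 gives whole numbers: C 2.00, H 3.00

C2H3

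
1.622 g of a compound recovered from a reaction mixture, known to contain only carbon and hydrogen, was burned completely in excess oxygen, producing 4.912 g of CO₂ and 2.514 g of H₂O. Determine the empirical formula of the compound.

C2H5

mol C = 4.912 g CO₂ ÷ 44.009 g/mol = 0.11161 mol
mol H = 2 × 2.514 g H₂O ÷ 18.015 g/mol = 0.27910 mol
Divide by the smallest (0.11161 mol): C 1.000, H 2.501
Multiplying each by 2 gives whole numbers: C 2.00, H 5.00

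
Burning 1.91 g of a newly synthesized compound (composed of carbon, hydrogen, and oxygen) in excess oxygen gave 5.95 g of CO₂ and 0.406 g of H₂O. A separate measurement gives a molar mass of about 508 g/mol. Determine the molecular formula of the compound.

mol C = 5.95 g CO₂ ÷ 44.009 g/mol = 0.1352 mol
mol H = 2 × 0.406 g H₂O ÷ 18.015 g/mol = 0.04507 mol
mass O = 1.91 − (1.624 + 0.04543) = 0.2407 g → mol O = 0.2407 ÷ 15.999 = 0.01504 mol
Divide by the smallest (0.01504 mol): C 8.987, H 2.996, O 1.000
Empirical formula: C9H3O
Empirical-formula mass = 127.12 g/mol; 508 ÷ 127.12 ≈ 4, so the molecular formula is C36H12O4.

C36H12O4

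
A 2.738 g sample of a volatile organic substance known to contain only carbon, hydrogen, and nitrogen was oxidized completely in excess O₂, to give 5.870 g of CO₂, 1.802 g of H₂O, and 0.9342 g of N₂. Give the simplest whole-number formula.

mol C = 5.870 g CO₂ ÷ 44.009 g/mol = 0.13338 mol
mol H = 2 × 1.802 g H₂O ÷ 18.015 g/mol = 0.20006 mol
mol N = 2 × 0.9342 g N₂ ÷ 28.014 g/mol = 0.066695 mol
Divide by the smallest (0.066695 mol): C 2.000, H 3.000, N 1.000

C2H3N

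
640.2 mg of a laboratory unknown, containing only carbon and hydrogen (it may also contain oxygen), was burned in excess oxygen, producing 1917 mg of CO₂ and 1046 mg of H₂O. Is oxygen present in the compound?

mol C = 1.917 g CO₂ ÷ 44.009 g/mol = 0.043559 mol
mol H = 2 × 1.046 g H₂O ÷ 18.015 g/mol = 0.11613 mol
C and H together account for 0.64024 g — essentially the entire 0.6402 g sample — so the compound contains no oxygen.

no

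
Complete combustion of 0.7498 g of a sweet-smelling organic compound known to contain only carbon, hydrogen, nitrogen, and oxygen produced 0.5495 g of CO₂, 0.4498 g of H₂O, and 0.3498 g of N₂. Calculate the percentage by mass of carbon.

20.00%

mol C = 0.5495 g CO₂ ÷ 44.009 g/mol = 0.012486 mol
mol H = 2 × 0.4498 g H₂O ÷ 18.015 g/mol = 0.049936 mol
mol N = 2 × 0.3498 g N₂ ÷ 28.014 g/mol = 0.024973 mol
mass O = 0.7498 − (0.14997 + 0.050336 + 0.34980) = 0.19969 g → mol O = 0.19969 ÷ 15.999 = 0.012482 mol
mass % C = 0.14997 g ÷ 0.7498 g × 100%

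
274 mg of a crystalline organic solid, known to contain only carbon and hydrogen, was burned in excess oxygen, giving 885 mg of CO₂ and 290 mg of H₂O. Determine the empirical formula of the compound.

C5H8

mol C = 0.885 g CO₂ ÷ 44.009 g/mol = 0.02011 mol
mol H = 2 × 0.290 g H₂O ÷ 18.015 g/mol = 0.03220 mol
Divide by the smallest (0.02011 mol): C 1.000, H 1.601
Multiplying each by 5 gives whole numbers: C 5.00, H 8.01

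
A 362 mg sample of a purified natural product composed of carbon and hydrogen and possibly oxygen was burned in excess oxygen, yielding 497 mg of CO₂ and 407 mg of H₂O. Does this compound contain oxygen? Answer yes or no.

yes

mol C = 0.497 g CO₂ ÷ 44.009 g/mol = 0.01129 mol
mol H = 2 × 0.407 g H₂O ÷ 18.015 g/mol = 0.04518 mol
C and H account for only 0.1812 g of the 0.362 g sample; the remaining 0.1808 g must be oxygen.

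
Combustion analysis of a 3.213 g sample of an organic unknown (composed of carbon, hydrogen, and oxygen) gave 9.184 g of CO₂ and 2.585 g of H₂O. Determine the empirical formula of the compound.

C8H11O

mol C = 9.184 g CO₂ ÷ 44.009 g/mol = 0.20868 mol
mol H = 2 × 2.585 g H₂O ÷ 18.015 g/mol = 0.28698 mol
mass O = 3.213 − (2.5065 + 0.28928) = 0.41721 g → mol O = 0.41721 ÷ 15.999 = 0.026077 mol
Divide by the smallest (0.026077 mol): C 8.003, H 11.005, O 1.000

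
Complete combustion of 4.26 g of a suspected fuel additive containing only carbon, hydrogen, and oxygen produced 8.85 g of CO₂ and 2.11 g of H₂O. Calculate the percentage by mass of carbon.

56.7%

mol C = 8.85 g CO₂ ÷ 44.009 g/mol = 0.2011 mol
mol H = 2 × 2.11 g H₂O ÷ 18.015 g/mol = 0.2342 mol
mass O = 4.26 − (2.415 + 0.2361) = 1.609 g → mol O = 1.609 ÷ 15.999 = 0.1005 mol
mass % C = 2.415 g ÷ 4.26 g × 100%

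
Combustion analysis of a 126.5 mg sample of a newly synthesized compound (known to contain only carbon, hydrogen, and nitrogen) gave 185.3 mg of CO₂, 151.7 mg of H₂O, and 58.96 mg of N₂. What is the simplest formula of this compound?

mol C = 0.1853 g CO₂ ÷ 44.009 g/mol = 0.0042105 mol
mol H = 2 × 0.1517 g H₂O ÷ 18.015 g/mol = 0.016842 mol
mol N = 2 × 0.05896 g N₂ ÷ 28.014 g/mol = 0.0042093 mol
Divide by the smallest (0.0042093 mol): C 1.000, H 4.001, N 1.000

CH4N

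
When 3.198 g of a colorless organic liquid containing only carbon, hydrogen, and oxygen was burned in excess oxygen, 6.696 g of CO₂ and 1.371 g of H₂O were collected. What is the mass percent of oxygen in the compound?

38.06%

mol C = 6.696 g CO₂ ÷ 44.009 g/mol = 0.15215 mol
mol H = 2 × 1.371 g H₂O ÷ 18.015 g/mol = 0.15221 mol
mass O = 3.198 − (1.8275 + 0.15342) = 1.2171 g → mol O = 1.2171 ÷ 15.999 = 0.076073 mol
mass % O = 1.2171 g ÷ 3.198 g × 100%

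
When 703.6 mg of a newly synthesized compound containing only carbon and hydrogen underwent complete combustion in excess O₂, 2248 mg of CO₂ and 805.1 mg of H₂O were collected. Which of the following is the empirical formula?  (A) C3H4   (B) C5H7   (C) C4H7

(C) C4H7

mol C = 2.248 g CO₂ ÷ 44.009 g/mol = 0.051080 mol
mol H = 2 × 0.8051 g H₂O ÷ 18.015 g/mol = 0.089381 mol
Divide by the smallest (0.051080 mol): C 1.000, H 1.750
Multiplying each by 4 gives whole numbers: C 4.00, H 7.00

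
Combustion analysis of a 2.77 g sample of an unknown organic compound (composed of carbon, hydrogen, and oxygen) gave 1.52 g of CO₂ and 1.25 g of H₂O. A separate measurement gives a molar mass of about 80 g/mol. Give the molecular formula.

mol C = 1.52 g CO₂ ÷ 44.009 g/mol = 0.03454 mol
mol H = 2 × 1.25 g H₂O ÷ 18.015 g/mol = 0.1388 mol
mass O = 2.77 − (0.4148 + 0.1399) = 2.215 g → mol O = 2.215 ÷ 15.999 = 0.1385 mol
Divide by the smallest (0.03454 mol): C 1.000, H 4.018, O 4.009
Empirical formula: CH4O4
Empirical-formula mass = 80.04 g/mol; 80 ÷ 80.04 ≈ 1, so the molecular formula is CH4O4.

CH4O4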